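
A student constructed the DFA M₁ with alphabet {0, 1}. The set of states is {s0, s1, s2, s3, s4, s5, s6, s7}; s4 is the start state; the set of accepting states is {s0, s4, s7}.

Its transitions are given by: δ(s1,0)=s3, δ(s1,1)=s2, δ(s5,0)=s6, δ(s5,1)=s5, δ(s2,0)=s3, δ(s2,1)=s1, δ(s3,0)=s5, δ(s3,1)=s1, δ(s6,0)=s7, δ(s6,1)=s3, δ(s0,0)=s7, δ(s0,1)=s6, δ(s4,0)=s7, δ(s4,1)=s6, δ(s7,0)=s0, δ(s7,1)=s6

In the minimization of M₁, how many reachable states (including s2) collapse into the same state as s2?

2

Every state is reachable, so we keep all 8.
Start with accepting vs non-accepting: {s0,s4,s7} | {s1,s2,s3,s5,s6}.
Refine {s1,s2,s3,s5,s6} on symbol 0: members go to different blocks, giving {s1,s2,s3,s5} and {s6}.
On input 0, block {s1,s2,s3,s5} splits into {s1,s2,s3} and {s5}.
Refine {s1,s2,s3} on symbol 0: members go to different blocks, giving {s1,s2} and {s3}.
Stable partition: {s0,s4,s7} | {s1,s2} | {s6} | {s5} | {s3} — 5 equivalence classes.
The equivalence class containing s2 is {s1,s2}, of size 2.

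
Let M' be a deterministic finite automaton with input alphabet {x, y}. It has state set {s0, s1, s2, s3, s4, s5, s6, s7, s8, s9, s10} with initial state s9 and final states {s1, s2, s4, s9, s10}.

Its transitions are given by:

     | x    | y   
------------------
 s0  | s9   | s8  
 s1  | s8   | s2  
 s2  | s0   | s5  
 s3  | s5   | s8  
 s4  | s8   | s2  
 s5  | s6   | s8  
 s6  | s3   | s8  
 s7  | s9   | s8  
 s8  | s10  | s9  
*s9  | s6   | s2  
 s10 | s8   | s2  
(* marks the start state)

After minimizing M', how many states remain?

States {s1,s4,s7} cannot be reached from the start state, so discard them.
Start with accepting vs non-accepting: {s2,s9,s10} | {s0,s3,s5,s6,s8}.
Split {s2,s9,s10} by δ(·,y) → {s9,s10} and {s2}.
Refine {s0,s3,s5,s6,s8} on symbol x: members go to different blocks, giving {s3,s5,s6} and {s0,s8}.
On input x, block {s9,s10} splits into {s9} and {s10}.
Refine {s0,s8} on symbol x: members go to different blocks, giving {s0} and {s8}.
The partition is now stable with 6 blocks: {s9} | {s3,s5,s6} | {s2} | {s0} | {s10} | {s8}.

6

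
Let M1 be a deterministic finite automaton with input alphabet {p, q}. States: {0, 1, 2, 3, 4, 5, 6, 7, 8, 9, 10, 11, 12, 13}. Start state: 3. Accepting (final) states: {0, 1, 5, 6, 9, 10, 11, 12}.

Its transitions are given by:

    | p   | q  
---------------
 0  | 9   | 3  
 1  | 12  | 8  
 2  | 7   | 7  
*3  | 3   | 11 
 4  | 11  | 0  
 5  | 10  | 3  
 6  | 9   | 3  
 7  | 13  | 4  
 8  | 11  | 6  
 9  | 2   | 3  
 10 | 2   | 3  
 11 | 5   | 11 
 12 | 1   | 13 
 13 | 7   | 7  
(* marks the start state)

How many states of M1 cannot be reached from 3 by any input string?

4

BFS from 3 reaches {0, 2, 3, 4, 5, 7, 9, 10, 11, 13}; the 4 state(s) 1, 6, 8, 12 are never visited.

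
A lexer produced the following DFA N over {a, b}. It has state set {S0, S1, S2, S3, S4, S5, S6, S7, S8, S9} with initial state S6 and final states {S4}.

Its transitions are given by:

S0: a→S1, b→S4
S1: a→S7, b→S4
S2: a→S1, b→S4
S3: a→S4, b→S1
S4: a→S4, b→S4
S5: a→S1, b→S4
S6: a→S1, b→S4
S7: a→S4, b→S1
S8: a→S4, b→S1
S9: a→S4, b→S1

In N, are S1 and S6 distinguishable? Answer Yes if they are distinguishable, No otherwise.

Yes

Reachable states from the start: {S1,S4,S6,S7}. Unreachable: {S0,S2,S3,S5,S8,S9} — drop them.
Start with accepting vs non-accepting: {S4} | {S1,S6,S7}.
On input a, block {S1,S6,S7} splits into {S1,S6} and {S7}.
Refine {S1,S6} on symbol a: members go to different blocks, giving {S1} and {S6}.
No further refinement is possible. Final partition (4 blocks): {S4} | {S1} | {S7} | {S6}.
S1 and S6 end up in different blocks, so they are distinguishable. For instance, the string 'aa' is accepted from only S1.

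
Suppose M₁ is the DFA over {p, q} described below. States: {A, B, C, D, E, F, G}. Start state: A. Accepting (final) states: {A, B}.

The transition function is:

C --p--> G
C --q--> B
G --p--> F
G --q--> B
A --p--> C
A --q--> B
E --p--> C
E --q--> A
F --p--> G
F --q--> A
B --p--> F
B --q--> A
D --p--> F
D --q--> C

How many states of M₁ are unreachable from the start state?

2

No path from A leads to D, E; the other 5 states are all reachable.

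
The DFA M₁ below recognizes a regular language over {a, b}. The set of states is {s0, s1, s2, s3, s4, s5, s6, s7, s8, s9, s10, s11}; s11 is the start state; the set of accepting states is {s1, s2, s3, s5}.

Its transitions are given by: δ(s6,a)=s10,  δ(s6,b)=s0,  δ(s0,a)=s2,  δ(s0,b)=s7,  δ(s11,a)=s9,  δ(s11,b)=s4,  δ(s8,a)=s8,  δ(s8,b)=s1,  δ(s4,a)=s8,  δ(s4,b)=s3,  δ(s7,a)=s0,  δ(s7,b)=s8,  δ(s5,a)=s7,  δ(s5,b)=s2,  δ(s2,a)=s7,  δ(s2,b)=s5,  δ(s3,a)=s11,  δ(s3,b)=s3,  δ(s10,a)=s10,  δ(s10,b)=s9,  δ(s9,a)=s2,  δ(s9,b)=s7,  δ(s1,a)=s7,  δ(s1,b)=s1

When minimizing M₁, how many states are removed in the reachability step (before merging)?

No path from s11 leads to s6, s10; the other 10 states are all reachable.

2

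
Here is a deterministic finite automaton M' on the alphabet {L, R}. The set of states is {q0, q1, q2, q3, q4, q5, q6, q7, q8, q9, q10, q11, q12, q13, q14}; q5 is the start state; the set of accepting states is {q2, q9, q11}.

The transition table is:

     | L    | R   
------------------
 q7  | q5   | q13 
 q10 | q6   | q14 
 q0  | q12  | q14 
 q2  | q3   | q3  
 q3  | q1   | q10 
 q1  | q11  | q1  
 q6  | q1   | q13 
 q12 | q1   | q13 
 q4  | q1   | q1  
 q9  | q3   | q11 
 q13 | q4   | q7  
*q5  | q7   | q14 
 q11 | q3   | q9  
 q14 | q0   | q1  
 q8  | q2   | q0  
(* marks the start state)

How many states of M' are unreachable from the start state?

Starting at q5 and following transitions, the reachable set is {q0, q1, q3, q4, q5, q6, q7, q9, q10, q11, q12, q13, q14}. That leaves q2, q8 unreachable — 2 in total.

2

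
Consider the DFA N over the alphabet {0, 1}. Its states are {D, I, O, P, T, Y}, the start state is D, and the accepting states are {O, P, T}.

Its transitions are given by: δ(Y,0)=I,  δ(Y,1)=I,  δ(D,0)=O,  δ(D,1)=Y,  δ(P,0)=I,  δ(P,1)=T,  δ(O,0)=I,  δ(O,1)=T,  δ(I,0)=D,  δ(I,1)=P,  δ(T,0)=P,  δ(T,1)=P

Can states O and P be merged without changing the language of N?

Yes

Every state is reachable, so we keep all 6.
P0 = {O,P,T} | {D,I,Y}.
Split {O,P,T} by δ(·,0) → {O,P} and {T}.
Split {D,I,Y} by δ(·,0) → {I,Y} and {D}.
On input 0, block {I,Y} splits into {Y} and {I}.
Stable partition: {O,P} | {Y} | {T} | {D} | {I} — 5 equivalence classes.
O and P lie in the same block of the stable partition, so they are equivalent — no string distinguishes them.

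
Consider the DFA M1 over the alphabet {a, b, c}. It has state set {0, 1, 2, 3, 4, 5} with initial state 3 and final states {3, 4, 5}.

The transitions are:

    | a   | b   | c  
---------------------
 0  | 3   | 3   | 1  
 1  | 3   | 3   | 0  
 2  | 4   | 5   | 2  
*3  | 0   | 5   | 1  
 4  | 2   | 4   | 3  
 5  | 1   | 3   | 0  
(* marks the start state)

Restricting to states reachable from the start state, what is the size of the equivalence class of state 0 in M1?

Reachable states from the start: {0,1,3,5}. Unreachable: {2,4} — drop them.
Initial partition by acceptance: {3,5} | {0,1}.
Stable partition: {3,5} | {0,1} — 2 equivalence classes.
State 0 belongs to the block {0,1}, which has 2 states.

2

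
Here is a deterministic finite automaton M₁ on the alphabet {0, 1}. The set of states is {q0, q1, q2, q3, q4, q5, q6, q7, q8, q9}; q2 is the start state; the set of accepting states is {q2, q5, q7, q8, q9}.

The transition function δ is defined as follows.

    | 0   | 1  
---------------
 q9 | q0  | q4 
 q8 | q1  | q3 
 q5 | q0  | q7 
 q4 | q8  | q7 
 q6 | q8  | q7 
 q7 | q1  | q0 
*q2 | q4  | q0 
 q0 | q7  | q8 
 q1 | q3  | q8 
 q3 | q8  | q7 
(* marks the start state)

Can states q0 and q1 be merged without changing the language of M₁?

No

First remove the unreachable states {q5,q6,q9}; 7 states remain.
P0 = {q2,q7,q8} | {q0,q1,q3,q4}.
Split {q0,q1,q3,q4} by δ(·,0) → {q0,q3,q4} and {q1}.
Refine {q2,q7,q8} on symbol 0: members go to different blocks, giving {q7,q8} and {q2}.
Stable partition: {q7,q8} | {q0,q3,q4} | {q1} | {q2} — 4 equivalence classes.
q0 and q1 end up in different blocks, so they are distinguishable. For instance, the string '0' is accepted from only q0.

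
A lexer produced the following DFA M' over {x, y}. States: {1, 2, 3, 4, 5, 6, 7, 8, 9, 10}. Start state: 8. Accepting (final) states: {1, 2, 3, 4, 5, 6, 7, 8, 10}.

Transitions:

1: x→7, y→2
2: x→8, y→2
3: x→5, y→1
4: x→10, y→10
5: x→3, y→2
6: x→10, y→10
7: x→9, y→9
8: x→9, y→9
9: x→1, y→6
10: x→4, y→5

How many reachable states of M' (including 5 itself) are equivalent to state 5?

2

P0 = {1,2,3,4,5,6,7,8,10} | {9}.
On input x, block {1,2,3,4,5,6,7,8,10} splits into {1,2,3,4,5,6,10} and {7,8}.
Refine {1,2,3,4,5,6,10} on symbol x: members go to different blocks, giving {3,4,5,6,10} and {1,2}.
Refine {3,4,5,6,10} on symbol y: members go to different blocks, giving {4,6,10} and {3,5}.
On input y, block {4,6,10} splits into {4,6} and {10}.
Stable partition: {4,6} | {9} | {7,8} | {1,2} | {3,5} | {10} — 6 equivalence classes.
The equivalence class containing 5 is {3,5}, of size 2.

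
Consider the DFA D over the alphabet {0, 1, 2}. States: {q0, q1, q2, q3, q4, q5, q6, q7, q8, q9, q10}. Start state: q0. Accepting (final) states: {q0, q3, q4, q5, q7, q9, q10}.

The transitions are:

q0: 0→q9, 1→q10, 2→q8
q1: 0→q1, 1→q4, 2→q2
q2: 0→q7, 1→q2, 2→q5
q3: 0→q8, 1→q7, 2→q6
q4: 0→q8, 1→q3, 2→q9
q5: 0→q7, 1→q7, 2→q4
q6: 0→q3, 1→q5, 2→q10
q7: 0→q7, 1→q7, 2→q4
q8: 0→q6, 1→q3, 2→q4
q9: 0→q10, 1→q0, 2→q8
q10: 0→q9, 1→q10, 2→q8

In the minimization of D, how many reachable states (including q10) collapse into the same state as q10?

States {q1,q2} cannot be reached from the start state, so discard them.
Initial partition by acceptance: {q0,q3,q4,q5,q7,q9,q10} | {q6,q8}.
Refine {q0,q3,q4,q5,q7,q9,q10} on symbol 0: members go to different blocks, giving {q0,q5,q7,q9,q10} and {q3,q4}.
Split {q0,q5,q7,q9,q10} by δ(·,2) → {q0,q9,q10} and {q5,q7}.
Split {q6,q8} by δ(·,0) → {q6} and {q8}.
Split {q3,q4} by δ(·,1) → {q3} and {q4}.
No further refinement is possible. Final partition (6 blocks): {q0,q9,q10} | {q6} | {q3} | {q5,q7} | {q8} | {q4}.
State q10 belongs to the block {q0,q9,q10}, which has 3 states.

3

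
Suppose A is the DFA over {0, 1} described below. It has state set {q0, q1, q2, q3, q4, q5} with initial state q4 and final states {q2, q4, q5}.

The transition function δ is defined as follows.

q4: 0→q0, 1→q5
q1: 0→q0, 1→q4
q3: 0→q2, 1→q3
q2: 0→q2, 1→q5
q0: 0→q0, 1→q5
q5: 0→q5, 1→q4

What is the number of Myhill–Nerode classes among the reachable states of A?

Reachable states from the start: {q0,q4,q5}. Unreachable: {q1,q2,q3} — drop them.
Start with accepting vs non-accepting: {q4,q5} | {q0}.
On input 0, block {q4,q5} splits into {q4} and {q5}.
Stable partition: {q4} | {q0} | {q5} — 3 equivalence classes.

3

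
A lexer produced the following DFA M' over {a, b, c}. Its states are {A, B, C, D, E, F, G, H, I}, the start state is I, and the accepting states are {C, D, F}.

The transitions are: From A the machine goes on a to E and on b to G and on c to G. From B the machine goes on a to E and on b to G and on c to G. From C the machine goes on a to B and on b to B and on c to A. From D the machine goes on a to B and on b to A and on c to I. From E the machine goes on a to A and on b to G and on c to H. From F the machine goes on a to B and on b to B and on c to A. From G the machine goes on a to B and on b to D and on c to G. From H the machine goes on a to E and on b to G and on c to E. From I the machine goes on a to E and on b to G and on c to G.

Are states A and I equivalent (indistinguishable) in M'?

Yes

Reachable states from the start: {A,B,D,E,G,H,I}. Unreachable: {C,F} — drop them.
Start with accepting vs non-accepting: {D} | {A,B,E,G,H,I}.
Refine {A,B,E,G,H,I} on symbol b: members go to different blocks, giving {A,B,E,H,I} and {G}.
On input c, block {A,B,E,H,I} splits into {A,B,I} and {E,H}.
Split {E,H} by δ(·,a) → {E} and {H}.
Stable partition: {D} | {A,B,I} | {G} | {E} | {H} — 5 equivalence classes.
A and I lie in the same block of the stable partition, so they are equivalent — no string distinguishes them.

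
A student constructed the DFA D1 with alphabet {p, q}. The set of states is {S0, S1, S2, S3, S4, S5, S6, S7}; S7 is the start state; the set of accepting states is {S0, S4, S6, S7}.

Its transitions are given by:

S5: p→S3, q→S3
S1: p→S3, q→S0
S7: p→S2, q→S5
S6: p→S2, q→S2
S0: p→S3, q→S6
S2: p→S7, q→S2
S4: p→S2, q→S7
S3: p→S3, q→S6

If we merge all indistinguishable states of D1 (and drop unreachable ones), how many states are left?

States {S0,S1,S4} cannot be reached from the start state, so discard them.
Start with accepting vs non-accepting: {S6,S7} | {S2,S3,S5}.
Split {S2,S3,S5} by δ(·,p) → {S3,S5} and {S2}.
Refine {S6,S7} on symbol q: members go to different blocks, giving {S6} and {S7}.
Refine {S3,S5} on symbol q: members go to different blocks, giving {S3} and {S5}.
Stable partition: {S6} | {S3} | {S2} | {S7} | {S5} — 5 equivalence classes.

5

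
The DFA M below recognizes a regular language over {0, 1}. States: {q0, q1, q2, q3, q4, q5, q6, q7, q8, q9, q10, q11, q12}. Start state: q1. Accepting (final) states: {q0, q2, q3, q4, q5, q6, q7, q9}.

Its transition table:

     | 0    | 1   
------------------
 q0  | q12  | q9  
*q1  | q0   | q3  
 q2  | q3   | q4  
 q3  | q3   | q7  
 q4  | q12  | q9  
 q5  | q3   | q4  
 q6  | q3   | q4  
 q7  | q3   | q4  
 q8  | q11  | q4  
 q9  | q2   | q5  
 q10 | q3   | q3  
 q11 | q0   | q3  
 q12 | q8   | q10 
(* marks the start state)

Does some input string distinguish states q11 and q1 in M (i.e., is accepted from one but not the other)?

No

First remove the unreachable states {q6}; 12 states remain.
P0 = {q0,q2,q3,q4,q5,q7,q9} | {q1,q8,q10,q11,q12}.
Refine {q0,q2,q3,q4,q5,q7,q9} on symbol 0: members go to different blocks, giving {q2,q3,q5,q7,q9} and {q0,q4}.
Refine {q2,q3,q5,q7,q9} on symbol 1: members go to different blocks, giving {q2,q5,q7} and {q3,q9}.
Refine {q1,q8,q10,q11,q12} on symbol 0: members go to different blocks, giving {q1,q11} and {q8,q12} and {q10}.
On input 0, block {q3,q9} splits into {q3} and {q9}.
Refine {q8,q12} on symbol 0: members go to different blocks, giving {q8} and {q12}.
The partition is now stable with 8 blocks: {q2,q5,q7} | {q1,q11} | {q0,q4} | {q3} | {q8} | {q10} | {q9} | {q12}.
q11 and q1 lie in the same block of the stable partition, so they are equivalent — no string distinguishes them.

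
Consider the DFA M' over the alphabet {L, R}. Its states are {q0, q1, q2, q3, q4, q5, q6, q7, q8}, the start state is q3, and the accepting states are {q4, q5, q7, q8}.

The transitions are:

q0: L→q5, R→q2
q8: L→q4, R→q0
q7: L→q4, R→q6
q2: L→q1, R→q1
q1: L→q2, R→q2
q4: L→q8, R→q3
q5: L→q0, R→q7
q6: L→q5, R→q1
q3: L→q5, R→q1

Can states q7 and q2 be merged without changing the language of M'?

No

P0 = {q4,q5,q7,q8} | {q0,q1,q2,q3,q6}.
On input L, block {q4,q5,q7,q8} splits into {q4,q7,q8} and {q5}.
Split {q0,q1,q2,q3,q6} by δ(·,L) → {q0,q3,q6} and {q1,q2}.
The partition is now stable with 4 blocks: {q4,q7,q8} | {q0,q3,q6} | {q5} | {q1,q2}.
q7 and q2 end up in different blocks, so they are distinguishable. For instance, the string 'ε' is accepted from only q7.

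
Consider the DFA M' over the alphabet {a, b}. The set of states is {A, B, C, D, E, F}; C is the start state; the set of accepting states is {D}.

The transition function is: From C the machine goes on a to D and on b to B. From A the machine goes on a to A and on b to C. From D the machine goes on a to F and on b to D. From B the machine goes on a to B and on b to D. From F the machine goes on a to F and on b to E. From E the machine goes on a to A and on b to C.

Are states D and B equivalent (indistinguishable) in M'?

Every state is reachable, so we keep all 6.
Start with accepting vs non-accepting: {D} | {A,B,C,E,F}.
On input a, block {A,B,C,E,F} splits into {A,B,E,F} and {C}.
Refine {A,B,E,F} on symbol b: members go to different blocks, giving {A,E} and {B} and {F}.
No further refinement is possible. Final partition (5 blocks): {D} | {A,E} | {C} | {B} | {F}.
D and B end up in different blocks, so they are distinguishable. For instance, the string 'ε' is accepted from only D.

No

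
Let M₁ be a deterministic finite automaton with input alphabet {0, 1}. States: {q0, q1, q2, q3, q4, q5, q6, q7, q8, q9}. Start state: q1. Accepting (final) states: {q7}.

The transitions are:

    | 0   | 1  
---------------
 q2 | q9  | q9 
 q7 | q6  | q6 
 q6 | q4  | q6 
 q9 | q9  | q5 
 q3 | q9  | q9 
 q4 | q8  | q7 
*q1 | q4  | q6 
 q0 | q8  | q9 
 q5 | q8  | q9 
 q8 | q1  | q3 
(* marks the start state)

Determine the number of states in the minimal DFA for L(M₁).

7

Reachable states from the start: {q1,q3,q4,q5,q6,q7,q8,q9}. Unreachable: {q0,q2} — drop them.
Start with accepting vs non-accepting: {q7} | {q1,q3,q4,q5,q6,q8,q9}.
Refine {q1,q3,q4,q5,q6,q8,q9} on symbol 1: members go to different blocks, giving {q1,q3,q5,q6,q8,q9} and {q4}.
Refine {q1,q3,q5,q6,q8,q9} on symbol 0: members go to different blocks, giving {q3,q5,q8,q9} and {q1,q6}.
Split {q3,q5,q8,q9} by δ(·,0) → {q3,q5,q9} and {q8}.
On input 0, block {q3,q5,q9} splits into {q3,q9} and {q5}.
Split {q3,q9} by δ(·,1) → {q3} and {q9}.
The partition is now stable with 7 blocks: {q7} | {q3} | {q4} | {q1,q6} | {q8} | {q5} | {q9}.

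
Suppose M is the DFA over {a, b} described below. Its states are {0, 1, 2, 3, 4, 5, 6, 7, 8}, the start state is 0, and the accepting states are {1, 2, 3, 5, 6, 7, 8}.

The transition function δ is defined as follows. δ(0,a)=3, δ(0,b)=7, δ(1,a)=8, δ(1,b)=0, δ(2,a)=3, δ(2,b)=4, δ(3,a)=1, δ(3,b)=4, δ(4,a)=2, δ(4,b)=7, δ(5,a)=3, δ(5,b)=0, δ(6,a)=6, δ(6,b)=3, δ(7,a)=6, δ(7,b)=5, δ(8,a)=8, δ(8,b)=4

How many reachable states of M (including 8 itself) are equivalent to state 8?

Every state is reachable, so we keep all 9.
Initial partition by acceptance: {1,2,3,5,6,7,8} | {0,4}.
Refine {1,2,3,5,6,7,8} on symbol b: members go to different blocks, giving {1,2,3,5,8} and {6,7}.
Stable partition: {1,2,3,5,8} | {0,4} | {6,7} — 3 equivalence classes.
The equivalence class containing 8 is {1,2,3,5,8}, of size 5.

5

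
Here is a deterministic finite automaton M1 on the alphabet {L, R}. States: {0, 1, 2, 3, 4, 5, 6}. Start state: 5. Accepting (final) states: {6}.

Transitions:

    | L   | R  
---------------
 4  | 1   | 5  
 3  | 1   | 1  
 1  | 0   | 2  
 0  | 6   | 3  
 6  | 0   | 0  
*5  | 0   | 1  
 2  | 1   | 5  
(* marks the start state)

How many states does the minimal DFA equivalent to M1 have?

Reachable states from the start: {0,1,2,3,5,6}. Unreachable: {4} — drop them.
P0 = {6} | {0,1,2,3,5}.
Split {0,1,2,3,5} by δ(·,L) → {1,2,3,5} and {0}.
Refine {1,2,3,5} on symbol L: members go to different blocks, giving {1,5} and {2,3}.
Split {1,5} by δ(·,R) → {1} and {5}.
Split {2,3} by δ(·,R) → {2} and {3}.
The partition is now stable with 6 blocks: {6} | {1} | {0} | {2} | {5} | {3}.

6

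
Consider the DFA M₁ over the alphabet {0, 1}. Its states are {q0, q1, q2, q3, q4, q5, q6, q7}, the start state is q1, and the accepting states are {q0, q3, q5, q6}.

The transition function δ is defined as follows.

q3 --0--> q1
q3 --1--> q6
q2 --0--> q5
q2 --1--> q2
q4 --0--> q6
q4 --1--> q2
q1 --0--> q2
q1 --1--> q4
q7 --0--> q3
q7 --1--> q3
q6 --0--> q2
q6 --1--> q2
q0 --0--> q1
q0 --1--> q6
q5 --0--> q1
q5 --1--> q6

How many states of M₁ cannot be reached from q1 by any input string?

No path from q1 leads to q0, q3, q7; the other 5 states are all reachable.

3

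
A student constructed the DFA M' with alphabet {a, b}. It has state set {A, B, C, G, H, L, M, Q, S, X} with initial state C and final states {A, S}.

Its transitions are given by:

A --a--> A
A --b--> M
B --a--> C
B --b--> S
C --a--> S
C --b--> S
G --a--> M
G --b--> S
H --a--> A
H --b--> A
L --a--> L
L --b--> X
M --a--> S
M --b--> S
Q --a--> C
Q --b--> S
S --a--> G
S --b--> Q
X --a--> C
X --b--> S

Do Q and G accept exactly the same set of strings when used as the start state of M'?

Yes

First remove the unreachable states {A,B,H,L,X}; 5 states remain.
Start with accepting vs non-accepting: {S} | {C,G,M,Q}.
Refine {C,G,M,Q} on symbol a: members go to different blocks, giving {C,M} and {G,Q}.
No further refinement is possible. Final partition (3 blocks): {S} | {C,M} | {G,Q}.
Q and G lie in the same block of the stable partition, so they are equivalent — no string distinguishes them.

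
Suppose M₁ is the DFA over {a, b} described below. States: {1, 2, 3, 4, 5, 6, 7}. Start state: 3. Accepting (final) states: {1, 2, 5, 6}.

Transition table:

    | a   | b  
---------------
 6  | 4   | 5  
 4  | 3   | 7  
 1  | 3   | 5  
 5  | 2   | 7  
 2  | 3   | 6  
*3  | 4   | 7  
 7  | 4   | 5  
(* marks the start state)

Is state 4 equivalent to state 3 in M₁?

States {1} cannot be reached from the start state, so discard them.
Start with accepting vs non-accepting: {2,5,6} | {3,4,7}.
Split {2,5,6} by δ(·,a) → {2,6} and {5}.
Refine {2,6} on symbol b: members go to different blocks, giving {2} and {6}.
Refine {3,4,7} on symbol b: members go to different blocks, giving {3,4} and {7}.
Stable partition: {2} | {3,4} | {5} | {6} | {7} — 5 equivalence classes.
4 and 3 lie in the same block of the stable partition, so they are equivalent — no string distinguishes them.

Yes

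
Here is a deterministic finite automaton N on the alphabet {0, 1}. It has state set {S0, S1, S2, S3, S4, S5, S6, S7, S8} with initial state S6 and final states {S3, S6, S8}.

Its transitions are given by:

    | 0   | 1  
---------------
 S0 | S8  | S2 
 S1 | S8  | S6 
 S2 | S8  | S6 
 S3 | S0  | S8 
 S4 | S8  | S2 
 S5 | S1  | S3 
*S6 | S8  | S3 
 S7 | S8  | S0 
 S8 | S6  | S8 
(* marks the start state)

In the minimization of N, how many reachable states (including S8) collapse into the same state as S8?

1

States {S1,S4,S5,S7} cannot be reached from the start state, so discard them.
P0 = {S3,S6,S8} | {S0,S2}.
Refine {S3,S6,S8} on symbol 0: members go to different blocks, giving {S6,S8} and {S3}.
On input 1, block {S6,S8} splits into {S6} and {S8}.
On input 1, block {S0,S2} splits into {S0} and {S2}.
The partition is now stable with 5 blocks: {S6} | {S0} | {S3} | {S8} | {S2}.
State S8 belongs to the block {S8}, which has 1 states.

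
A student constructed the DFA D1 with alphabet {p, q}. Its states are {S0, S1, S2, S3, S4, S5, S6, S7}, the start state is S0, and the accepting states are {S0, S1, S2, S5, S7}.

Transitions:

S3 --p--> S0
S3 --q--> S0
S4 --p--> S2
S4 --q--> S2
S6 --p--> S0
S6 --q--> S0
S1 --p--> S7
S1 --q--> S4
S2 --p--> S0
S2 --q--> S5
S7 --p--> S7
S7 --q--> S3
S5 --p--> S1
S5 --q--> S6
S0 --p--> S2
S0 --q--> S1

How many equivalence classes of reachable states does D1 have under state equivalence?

3

All states are reachable from the start state.
P0 = {S0,S1,S2,S5,S7} | {S3,S4,S6}.
Split {S0,S1,S2,S5,S7} by δ(·,q) → {S1,S5,S7} and {S0,S2}.
No further refinement is possible. Final partition (3 blocks): {S1,S5,S7} | {S3,S4,S6} | {S0,S2}.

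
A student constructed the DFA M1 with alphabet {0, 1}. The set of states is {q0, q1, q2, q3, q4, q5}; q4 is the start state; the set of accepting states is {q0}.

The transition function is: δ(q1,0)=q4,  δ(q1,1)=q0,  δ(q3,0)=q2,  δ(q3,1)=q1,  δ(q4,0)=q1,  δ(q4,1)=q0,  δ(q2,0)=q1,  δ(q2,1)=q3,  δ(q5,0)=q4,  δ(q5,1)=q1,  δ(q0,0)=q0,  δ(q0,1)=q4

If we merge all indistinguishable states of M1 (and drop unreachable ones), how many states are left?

2

Reachable states from the start: {q0,q1,q4}. Unreachable: {q2,q3,q5} — drop them.
Start with accepting vs non-accepting: {q0} | {q1,q4}.
The partition is now stable with 2 blocks: {q0} | {q1,q4}.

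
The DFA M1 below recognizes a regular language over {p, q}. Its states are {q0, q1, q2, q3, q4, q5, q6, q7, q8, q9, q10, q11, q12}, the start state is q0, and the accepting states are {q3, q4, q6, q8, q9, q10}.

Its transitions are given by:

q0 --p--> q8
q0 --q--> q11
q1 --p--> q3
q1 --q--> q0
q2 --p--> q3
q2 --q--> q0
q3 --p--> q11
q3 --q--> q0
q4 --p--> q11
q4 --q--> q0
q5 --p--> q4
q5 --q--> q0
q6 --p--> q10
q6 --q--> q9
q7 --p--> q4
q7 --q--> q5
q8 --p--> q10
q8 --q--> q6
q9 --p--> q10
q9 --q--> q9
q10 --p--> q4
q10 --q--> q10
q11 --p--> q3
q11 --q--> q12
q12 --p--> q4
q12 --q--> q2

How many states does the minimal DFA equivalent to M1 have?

7

First remove the unreachable states {q1,q5,q7}; 10 states remain.
Initial partition by acceptance: {q3,q4,q6,q8,q9,q10} | {q0,q2,q11,q12}.
Refine {q3,q4,q6,q8,q9,q10} on symbol p: members go to different blocks, giving {q6,q8,q9,q10} and {q3,q4}.
Refine {q6,q8,q9,q10} on symbol p: members go to different blocks, giving {q6,q8,q9} and {q10}.
Refine {q0,q2,q11,q12} on symbol p: members go to different blocks, giving {q2,q11,q12} and {q0}.
On input q, block {q2,q11,q12} splits into {q11,q12} and {q2}.
On input q, block {q11,q12} splits into {q11} and {q12}.
No further refinement is possible. Final partition (7 blocks): {q6,q8,q9} | {q11} | {q3,q4} | {q10} | {q0} | {q2} | {q12}.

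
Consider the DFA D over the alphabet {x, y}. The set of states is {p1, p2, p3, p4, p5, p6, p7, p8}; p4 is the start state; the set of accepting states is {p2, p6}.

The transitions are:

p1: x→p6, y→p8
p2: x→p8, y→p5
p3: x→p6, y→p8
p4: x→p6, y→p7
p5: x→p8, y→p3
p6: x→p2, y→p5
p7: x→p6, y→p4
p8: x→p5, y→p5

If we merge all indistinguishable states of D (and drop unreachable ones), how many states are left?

6

First remove the unreachable states {p1}; 7 states remain.
P0 = {p2,p6} | {p3,p4,p5,p7,p8}.
Split {p2,p6} by δ(·,x) → {p2} and {p6}.
Split {p3,p4,p5,p7,p8} by δ(·,x) → {p3,p4,p7} and {p5,p8}.
On input y, block {p3,p4,p7} splits into {p4,p7} and {p3}.
On input y, block {p5,p8} splits into {p5} and {p8}.
No further refinement is possible. Final partition (6 blocks): {p2} | {p4,p7} | {p6} | {p5} | {p3} | {p8}.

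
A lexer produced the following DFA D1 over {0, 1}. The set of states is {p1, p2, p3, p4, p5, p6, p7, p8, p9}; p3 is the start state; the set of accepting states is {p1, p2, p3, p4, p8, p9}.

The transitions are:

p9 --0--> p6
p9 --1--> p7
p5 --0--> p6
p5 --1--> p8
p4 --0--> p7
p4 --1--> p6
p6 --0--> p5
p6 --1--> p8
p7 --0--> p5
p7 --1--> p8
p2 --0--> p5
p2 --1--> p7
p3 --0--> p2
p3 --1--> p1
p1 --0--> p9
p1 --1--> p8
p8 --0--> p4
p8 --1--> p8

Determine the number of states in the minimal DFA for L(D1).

3

All states are reachable from the start state.
Initial partition by acceptance: {p1,p2,p3,p4,p8,p9} | {p5,p6,p7}.
On input 0, block {p1,p2,p3,p4,p8,p9} splits into {p1,p3,p8} and {p2,p4,p9}.
No further refinement is possible. Final partition (3 blocks): {p1,p3,p8} | {p5,p6,p7} | {p2,p4,p9}.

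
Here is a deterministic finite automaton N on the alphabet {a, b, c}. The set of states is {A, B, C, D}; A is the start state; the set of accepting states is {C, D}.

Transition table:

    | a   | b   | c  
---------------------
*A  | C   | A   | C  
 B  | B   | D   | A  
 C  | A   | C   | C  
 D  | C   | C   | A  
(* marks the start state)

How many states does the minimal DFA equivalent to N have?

First remove the unreachable states {B,D}; 2 states remain.
Start with accepting vs non-accepting: {C} | {A}.
The partition is now stable with 2 blocks: {C} | {A}.

2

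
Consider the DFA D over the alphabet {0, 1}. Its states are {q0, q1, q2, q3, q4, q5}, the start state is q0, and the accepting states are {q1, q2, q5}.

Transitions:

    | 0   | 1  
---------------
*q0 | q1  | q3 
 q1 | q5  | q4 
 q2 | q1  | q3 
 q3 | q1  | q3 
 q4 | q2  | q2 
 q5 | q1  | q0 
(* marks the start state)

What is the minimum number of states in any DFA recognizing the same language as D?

Every state is reachable, so we keep all 6.
Initial partition by acceptance: {q1,q2,q5} | {q0,q3,q4}.
Refine {q0,q3,q4} on symbol 1: members go to different blocks, giving {q0,q3} and {q4}.
Refine {q1,q2,q5} on symbol 1: members go to different blocks, giving {q2,q5} and {q1}.
The partition is now stable with 4 blocks: {q2,q5} | {q0,q3} | {q4} | {q1}.

4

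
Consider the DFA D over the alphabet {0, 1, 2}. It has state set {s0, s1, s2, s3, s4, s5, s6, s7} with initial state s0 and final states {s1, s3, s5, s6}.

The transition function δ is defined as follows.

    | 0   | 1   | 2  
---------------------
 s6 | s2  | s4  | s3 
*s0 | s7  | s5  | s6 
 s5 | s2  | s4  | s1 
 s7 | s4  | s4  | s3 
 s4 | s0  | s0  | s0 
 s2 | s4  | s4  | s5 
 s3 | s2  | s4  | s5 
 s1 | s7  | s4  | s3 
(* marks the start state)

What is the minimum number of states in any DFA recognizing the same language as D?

4

All states are reachable from the start state.
Initial partition by acceptance: {s1,s3,s5,s6} | {s0,s2,s4,s7}.
Refine {s0,s2,s4,s7} on symbol 1: members go to different blocks, giving {s2,s4,s7} and {s0}.
Refine {s2,s4,s7} on symbol 0: members go to different blocks, giving {s2,s7} and {s4}.
Stable partition: {s1,s3,s5,s6} | {s2,s7} | {s0} | {s4} — 4 equivalence classes.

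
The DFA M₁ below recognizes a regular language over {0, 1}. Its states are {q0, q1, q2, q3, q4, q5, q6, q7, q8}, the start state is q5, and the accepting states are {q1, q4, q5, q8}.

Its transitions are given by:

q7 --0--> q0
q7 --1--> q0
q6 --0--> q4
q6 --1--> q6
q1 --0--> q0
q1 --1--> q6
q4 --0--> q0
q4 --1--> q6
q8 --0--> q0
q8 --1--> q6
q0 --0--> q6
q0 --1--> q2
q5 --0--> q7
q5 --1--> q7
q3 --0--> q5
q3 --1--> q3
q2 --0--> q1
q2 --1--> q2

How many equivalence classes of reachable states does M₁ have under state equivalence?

5

First remove the unreachable states {q3,q8}; 7 states remain.
P0 = {q1,q4,q5} | {q0,q2,q6,q7}.
On input 0, block {q0,q2,q6,q7} splits into {q0,q7} and {q2,q6}.
Split {q1,q4,q5} by δ(·,1) → {q1,q4} and {q5}.
Refine {q0,q7} on symbol 0: members go to different blocks, giving {q0} and {q7}.
Stable partition: {q1,q4} | {q0} | {q2,q6} | {q5} | {q7} — 5 equivalence classes.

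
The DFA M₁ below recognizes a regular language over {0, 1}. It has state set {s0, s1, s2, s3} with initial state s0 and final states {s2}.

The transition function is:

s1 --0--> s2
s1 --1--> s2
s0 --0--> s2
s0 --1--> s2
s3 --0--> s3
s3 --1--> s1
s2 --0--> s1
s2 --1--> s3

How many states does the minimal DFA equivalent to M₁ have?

All states are reachable from the start state.
Initial partition by acceptance: {s2} | {s0,s1,s3}.
Refine {s0,s1,s3} on symbol 0: members go to different blocks, giving {s0,s1} and {s3}.
Stable partition: {s2} | {s0,s1} | {s3} — 3 equivalence classes.

3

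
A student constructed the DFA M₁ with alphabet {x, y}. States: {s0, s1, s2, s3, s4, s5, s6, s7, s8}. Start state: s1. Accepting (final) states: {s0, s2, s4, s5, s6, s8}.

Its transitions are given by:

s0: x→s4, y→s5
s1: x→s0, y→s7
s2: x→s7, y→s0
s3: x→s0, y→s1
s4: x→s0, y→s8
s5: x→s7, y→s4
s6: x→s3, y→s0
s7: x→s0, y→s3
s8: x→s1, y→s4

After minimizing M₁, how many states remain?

First remove the unreachable states {s2,s6}; 7 states remain.
Start with accepting vs non-accepting: {s0,s4,s5,s8} | {s1,s3,s7}.
On input x, block {s0,s4,s5,s8} splits into {s0,s4} and {s5,s8}.
Stable partition: {s0,s4} | {s1,s3,s7} | {s5,s8} — 3 equivalence classes.

3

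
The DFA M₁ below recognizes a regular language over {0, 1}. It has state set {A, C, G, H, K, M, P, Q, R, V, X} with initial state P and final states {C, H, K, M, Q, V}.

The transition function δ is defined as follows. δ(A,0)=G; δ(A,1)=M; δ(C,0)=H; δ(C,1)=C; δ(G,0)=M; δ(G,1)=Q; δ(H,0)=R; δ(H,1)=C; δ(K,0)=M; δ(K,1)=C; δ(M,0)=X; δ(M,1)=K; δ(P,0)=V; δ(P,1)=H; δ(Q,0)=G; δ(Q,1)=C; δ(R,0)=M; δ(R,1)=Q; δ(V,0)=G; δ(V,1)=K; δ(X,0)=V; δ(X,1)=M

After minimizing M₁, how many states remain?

Reachable states from the start: {C,G,H,K,M,P,Q,R,V,X}. Unreachable: {A} — drop them.
Initial partition by acceptance: {C,H,K,M,Q,V} | {G,P,R,X}.
On input 0, block {C,H,K,M,Q,V} splits into {H,M,Q,V} and {C,K}.
The partition is now stable with 3 blocks: {H,M,Q,V} | {G,P,R,X} | {C,K}.

3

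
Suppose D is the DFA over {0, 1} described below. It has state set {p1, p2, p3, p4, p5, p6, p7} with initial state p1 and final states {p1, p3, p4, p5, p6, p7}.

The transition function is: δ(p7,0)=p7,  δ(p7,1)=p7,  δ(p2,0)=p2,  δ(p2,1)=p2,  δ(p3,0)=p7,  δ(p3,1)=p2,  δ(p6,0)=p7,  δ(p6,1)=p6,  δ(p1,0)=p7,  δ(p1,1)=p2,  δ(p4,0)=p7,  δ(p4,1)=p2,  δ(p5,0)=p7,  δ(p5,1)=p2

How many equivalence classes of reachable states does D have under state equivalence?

States {p3,p4,p5,p6} cannot be reached from the start state, so discard them.
Initial partition by acceptance: {p1,p7} | {p2}.
On input 1, block {p1,p7} splits into {p1} and {p7}.
The partition is now stable with 3 blocks: {p1} | {p2} | {p7}.

3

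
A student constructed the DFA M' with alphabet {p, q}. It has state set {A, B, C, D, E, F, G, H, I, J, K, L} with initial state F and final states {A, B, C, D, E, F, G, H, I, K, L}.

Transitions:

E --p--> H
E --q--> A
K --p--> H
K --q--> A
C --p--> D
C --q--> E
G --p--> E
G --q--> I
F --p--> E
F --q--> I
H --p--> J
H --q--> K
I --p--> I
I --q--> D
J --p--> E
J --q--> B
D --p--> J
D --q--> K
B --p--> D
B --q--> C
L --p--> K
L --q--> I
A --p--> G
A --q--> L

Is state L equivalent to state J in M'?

No

Initial partition by acceptance: {A,B,C,D,E,F,G,H,I,K,L} | {J}.
On input p, block {A,B,C,D,E,F,G,H,I,K,L} splits into {A,B,C,E,F,G,I,K,L} and {D,H}.
Split {A,B,C,E,F,G,I,K,L} by δ(·,p) → {A,F,G,I,L} and {B,C,E,K}.
Refine {A,F,G,I,L} on symbol p: members go to different blocks, giving {F,G,L} and {A,I}.
Refine {B,C,E,K} on symbol q: members go to different blocks, giving {B,C} and {E,K}.
Split {B,C} by δ(·,q) → {B} and {C}.
On input p, block {A,I} splits into {A} and {I}.
Stable partition: {F,G,L} | {J} | {D,H} | {B} | {A} | {E,K} | {C} | {I} — 8 equivalence classes.
L and J end up in different blocks, so they are distinguishable. For instance, the string 'ε' is accepted from only L.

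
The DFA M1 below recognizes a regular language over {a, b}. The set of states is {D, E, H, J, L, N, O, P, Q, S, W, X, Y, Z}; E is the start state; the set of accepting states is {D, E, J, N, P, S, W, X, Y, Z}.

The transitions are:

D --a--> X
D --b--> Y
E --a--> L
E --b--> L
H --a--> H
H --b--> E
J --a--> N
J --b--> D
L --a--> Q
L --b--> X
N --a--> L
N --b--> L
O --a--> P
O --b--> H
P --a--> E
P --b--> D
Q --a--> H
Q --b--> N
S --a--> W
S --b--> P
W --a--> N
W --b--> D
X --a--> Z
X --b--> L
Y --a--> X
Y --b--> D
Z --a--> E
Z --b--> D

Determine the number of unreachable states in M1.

BFS from E reaches {D, E, H, L, N, Q, X, Y, Z}; the 5 state(s) J, O, P, S, W are never visited.

5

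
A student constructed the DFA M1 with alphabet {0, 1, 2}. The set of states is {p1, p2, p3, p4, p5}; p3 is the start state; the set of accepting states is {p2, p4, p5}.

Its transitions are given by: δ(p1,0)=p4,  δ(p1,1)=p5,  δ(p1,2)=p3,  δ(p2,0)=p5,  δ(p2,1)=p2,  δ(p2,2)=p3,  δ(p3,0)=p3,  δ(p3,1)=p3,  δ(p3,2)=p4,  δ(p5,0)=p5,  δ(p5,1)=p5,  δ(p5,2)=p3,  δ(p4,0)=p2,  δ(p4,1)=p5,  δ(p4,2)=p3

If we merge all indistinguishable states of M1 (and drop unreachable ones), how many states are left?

2

First remove the unreachable states {p1}; 4 states remain.
P0 = {p2,p4,p5} | {p3}.
No further refinement is possible. Final partition (2 blocks): {p2,p4,p5} | {p3}.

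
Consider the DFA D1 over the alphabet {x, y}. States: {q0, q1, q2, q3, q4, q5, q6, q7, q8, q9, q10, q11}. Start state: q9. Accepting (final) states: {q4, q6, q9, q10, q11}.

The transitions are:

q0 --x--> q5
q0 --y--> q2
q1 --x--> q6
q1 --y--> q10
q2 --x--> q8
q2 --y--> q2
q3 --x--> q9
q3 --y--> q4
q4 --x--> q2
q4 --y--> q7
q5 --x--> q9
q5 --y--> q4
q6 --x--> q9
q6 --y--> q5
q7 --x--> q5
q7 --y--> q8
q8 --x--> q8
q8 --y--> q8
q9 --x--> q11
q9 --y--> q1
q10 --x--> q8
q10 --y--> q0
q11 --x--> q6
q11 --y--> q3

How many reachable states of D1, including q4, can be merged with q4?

Every state is reachable, so we keep all 12.
Initial partition by acceptance: {q4,q6,q9,q10,q11} | {q0,q1,q2,q3,q5,q7,q8}.
Refine {q4,q6,q9,q10,q11} on symbol x: members go to different blocks, giving {q6,q9,q11} and {q4,q10}.
Refine {q0,q1,q2,q3,q5,q7,q8} on symbol x: members go to different blocks, giving {q0,q2,q7,q8} and {q1,q3,q5}.
Split {q0,q2,q7,q8} by δ(·,x) → {q0,q7} and {q2,q8}.
Stable partition: {q6,q9,q11} | {q0,q7} | {q4,q10} | {q1,q3,q5} | {q2,q8} — 5 equivalence classes.
State q4 belongs to the block {q4,q10}, which has 2 states.

2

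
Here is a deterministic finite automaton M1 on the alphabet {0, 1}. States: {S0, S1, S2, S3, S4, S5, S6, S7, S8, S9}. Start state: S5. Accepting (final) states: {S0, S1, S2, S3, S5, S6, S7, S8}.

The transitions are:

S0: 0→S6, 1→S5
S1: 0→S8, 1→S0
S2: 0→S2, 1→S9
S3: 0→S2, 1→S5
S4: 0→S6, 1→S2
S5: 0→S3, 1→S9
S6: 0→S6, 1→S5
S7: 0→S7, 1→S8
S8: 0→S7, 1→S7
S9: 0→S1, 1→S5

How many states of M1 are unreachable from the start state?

1

Starting at S5 and following transitions, the reachable set is {S0, S1, S2, S3, S5, S6, S7, S8, S9}. That leaves S4 unreachable — 1 in total.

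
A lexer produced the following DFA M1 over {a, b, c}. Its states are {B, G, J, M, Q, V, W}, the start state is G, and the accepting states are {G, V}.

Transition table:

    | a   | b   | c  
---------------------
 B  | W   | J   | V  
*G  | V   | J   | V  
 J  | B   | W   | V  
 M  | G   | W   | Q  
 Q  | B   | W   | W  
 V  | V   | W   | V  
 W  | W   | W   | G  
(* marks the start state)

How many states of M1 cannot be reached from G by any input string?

2

No path from G leads to M, Q; the other 5 states are all reachable.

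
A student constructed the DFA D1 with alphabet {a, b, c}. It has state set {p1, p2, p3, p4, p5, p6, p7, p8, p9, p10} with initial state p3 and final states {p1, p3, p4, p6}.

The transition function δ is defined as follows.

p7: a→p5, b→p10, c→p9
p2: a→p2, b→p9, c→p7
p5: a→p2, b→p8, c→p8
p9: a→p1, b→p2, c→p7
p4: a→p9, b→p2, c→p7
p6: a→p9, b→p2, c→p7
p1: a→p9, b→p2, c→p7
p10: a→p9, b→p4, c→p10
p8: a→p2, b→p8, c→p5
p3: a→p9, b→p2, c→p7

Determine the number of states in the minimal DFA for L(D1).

First remove the unreachable states {p6}; 9 states remain.
Start with accepting vs non-accepting: {p1,p3,p4} | {p2,p5,p7,p8,p9,p10}.
Split {p2,p5,p7,p8,p9,p10} by δ(·,a) → {p2,p5,p7,p8,p10} and {p9}.
Split {p2,p5,p7,p8,p10} by δ(·,a) → {p2,p5,p7,p8} and {p10}.
Split {p2,p5,p7,p8} by δ(·,b) → {p5,p8} and {p2} and {p7}.
Stable partition: {p1,p3,p4} | {p5,p8} | {p9} | {p10} | {p2} | {p7} — 6 equivalence classes.

6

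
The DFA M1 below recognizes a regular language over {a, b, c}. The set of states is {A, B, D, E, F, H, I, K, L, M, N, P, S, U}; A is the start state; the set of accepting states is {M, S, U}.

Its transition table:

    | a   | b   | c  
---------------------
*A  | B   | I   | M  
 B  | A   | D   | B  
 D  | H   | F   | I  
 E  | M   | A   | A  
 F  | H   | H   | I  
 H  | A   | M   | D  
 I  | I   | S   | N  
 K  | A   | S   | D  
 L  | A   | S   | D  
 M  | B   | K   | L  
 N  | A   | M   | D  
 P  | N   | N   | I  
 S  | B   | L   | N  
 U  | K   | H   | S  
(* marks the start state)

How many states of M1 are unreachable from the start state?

3

BFS from A reaches {A, B, D, F, H, I, K, L, M, N, S}; the 3 state(s) E, P, U are never visited.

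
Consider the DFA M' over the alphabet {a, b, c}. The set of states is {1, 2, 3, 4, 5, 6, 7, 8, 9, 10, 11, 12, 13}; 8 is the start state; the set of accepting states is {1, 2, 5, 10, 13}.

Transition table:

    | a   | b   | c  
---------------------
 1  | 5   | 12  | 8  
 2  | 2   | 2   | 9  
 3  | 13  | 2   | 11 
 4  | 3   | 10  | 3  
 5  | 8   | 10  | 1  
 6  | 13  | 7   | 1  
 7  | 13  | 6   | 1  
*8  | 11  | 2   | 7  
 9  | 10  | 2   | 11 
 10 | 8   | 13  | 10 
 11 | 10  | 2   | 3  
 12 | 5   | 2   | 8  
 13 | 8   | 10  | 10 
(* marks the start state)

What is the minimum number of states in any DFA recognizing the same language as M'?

8

States {4} cannot be reached from the start state, so discard them.
Initial partition by acceptance: {1,2,5,10,13} | {3,6,7,8,9,11,12}.
On input a, block {1,2,5,10,13} splits into {5,10,13} and {1,2}.
Split {5,10,13} by δ(·,c) → {10,13} and {5}.
Split {3,6,7,8,9,11,12} by δ(·,a) → {3,6,7,9,11} and {8} and {12}.
Refine {3,6,7,9,11} on symbol b: members go to different blocks, giving {3,9,11} and {6,7}.
Split {1,2} by δ(·,a) → {1} and {2}.
The partition is now stable with 8 blocks: {10,13} | {3,9,11} | {1} | {5} | {8} | {12} | {6,7} | {2}.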